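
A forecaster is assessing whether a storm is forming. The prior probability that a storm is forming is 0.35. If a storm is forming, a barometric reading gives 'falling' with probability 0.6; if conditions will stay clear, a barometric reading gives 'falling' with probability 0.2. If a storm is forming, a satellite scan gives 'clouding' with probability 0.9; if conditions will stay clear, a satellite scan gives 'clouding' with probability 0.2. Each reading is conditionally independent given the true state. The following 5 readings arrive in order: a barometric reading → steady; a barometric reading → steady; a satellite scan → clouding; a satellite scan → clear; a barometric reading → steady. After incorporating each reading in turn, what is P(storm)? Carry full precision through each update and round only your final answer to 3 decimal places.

After a barometric reading='steady': P(storm) = 0.4·0.3500 / (0.4·0.3500 + 0.8·0.6500) ≈ 0.2121
After a barometric reading='steady': P(storm) = 0.4·0.2121 / (0.4·0.2121 + 0.8·0.7879) ≈ 0.1186
After a satellite scan='clouding': P(storm) = 0.9·0.1186 / (0.9·0.1186 + 0.2·0.8814) ≈ 0.3772
After a satellite scan='clear': P(storm) = 0.1·0.3772 / (0.1·0.3772 + 0.8·0.6228) ≈ 0.0704
After a barometric reading='steady': P(storm) = 0.4·0.0704 / (0.4·0.0704 + 0.8·0.9296) ≈ 0.0365

0.036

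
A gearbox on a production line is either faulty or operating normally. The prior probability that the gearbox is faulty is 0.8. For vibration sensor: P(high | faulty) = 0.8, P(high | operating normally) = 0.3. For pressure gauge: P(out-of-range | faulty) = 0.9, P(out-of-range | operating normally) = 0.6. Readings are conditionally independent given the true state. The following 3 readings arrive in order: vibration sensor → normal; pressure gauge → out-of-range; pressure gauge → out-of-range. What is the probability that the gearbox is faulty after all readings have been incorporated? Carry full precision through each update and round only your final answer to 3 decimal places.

After vibration sensor='normal': P(faulty) = 0.2·0.8000 / (0.2·0.8000 + 0.7·0.2000) ≈ 0.5333
After pressure gauge='out-of-range': P(faulty) = 0.9·0.5333 / (0.9·0.5333 + 0.6·0.4667) ≈ 0.6316
After pressure gauge='out-of-range': P(faulty) = 0.9·0.6316 / (0.9·0.6316 + 0.6·0.3684) ≈ 0.7200

0.720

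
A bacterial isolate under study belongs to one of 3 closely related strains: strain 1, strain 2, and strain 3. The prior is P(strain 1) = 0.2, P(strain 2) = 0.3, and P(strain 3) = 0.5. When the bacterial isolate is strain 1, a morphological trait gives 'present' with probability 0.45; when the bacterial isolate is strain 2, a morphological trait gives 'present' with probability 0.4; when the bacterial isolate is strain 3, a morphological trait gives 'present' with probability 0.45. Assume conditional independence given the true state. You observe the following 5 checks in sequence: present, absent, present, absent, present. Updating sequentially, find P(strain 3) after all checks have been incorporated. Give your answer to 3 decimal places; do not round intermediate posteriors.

0.526

After 'present': normaliser = 0.45·0.2000 + 0.4·0.3000 + 0.45·0.5000; P(strain 1) ≈ 0.2069, P(strain 2) ≈ 0.2759, P(strain 3) ≈ 0.5172
After 'absent': normaliser = 0.55·0.2069 + 0.6·0.2759 + 0.55·0.5172; P(strain 1) ≈ 0.2018, P(strain 2) ≈ 0.2936, P(strain 3) ≈ 0.5046
After 'present': normaliser = 0.45·0.2018 + 0.4·0.2936 + 0.45·0.5046; P(strain 1) ≈ 0.2086, P(strain 2) ≈ 0.2698, P(strain 3) ≈ 0.5216
After 'absent': normaliser = 0.55·0.2086 + 0.6·0.2698 + 0.55·0.5216; P(strain 1) ≈ 0.2036, P(strain 2) ≈ 0.2872, P(strain 3) ≈ 0.5091
After 'present': normaliser = 0.45·0.2036 + 0.4·0.2872 + 0.45·0.5091; P(strain 1) ≈ 0.2104, P(strain 2) ≈ 0.2637, P(strain 3) ≈ 0.5259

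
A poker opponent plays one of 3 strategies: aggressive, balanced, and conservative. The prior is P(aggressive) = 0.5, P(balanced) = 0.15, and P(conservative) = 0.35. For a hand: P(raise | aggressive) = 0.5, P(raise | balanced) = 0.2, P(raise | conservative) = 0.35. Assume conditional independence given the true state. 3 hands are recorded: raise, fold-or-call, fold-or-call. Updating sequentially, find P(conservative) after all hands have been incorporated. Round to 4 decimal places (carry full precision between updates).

0.3878

Each posterior becomes the prior for the next update.
After 'raise': normaliser = 0.5·0.5000 + 0.2·0.1500 + 0.35·0.3500; P(aggressive) ≈ 0.6211, P(balanced) ≈ 0.0745, P(conservative) ≈ 0.3043
After 'fold-or-call': normaliser = 0.5·0.6211 + 0.8·0.0745 + 0.65·0.3043; P(aggressive) ≈ 0.5467, P(balanced) ≈ 0.1050, P(conservative) ≈ 0.3483
After 'fold-or-call': normaliser = 0.5·0.5467 + 0.8·0.1050 + 0.65·0.3483; P(aggressive) ≈ 0.4683, P(balanced) ≈ 0.1439, P(conservative) ≈ 0.3878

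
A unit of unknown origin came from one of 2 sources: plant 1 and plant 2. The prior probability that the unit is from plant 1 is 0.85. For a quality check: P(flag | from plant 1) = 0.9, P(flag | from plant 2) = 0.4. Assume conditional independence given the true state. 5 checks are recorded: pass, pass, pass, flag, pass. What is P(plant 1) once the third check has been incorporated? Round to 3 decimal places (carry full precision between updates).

0.026

After 'pass': P(plant 1) = 0.1·0.8500 / (0.1·0.8500 + 0.6·0.1500) ≈ 0.4857
After 'pass': P(plant 1) = 0.1·0.4857 / (0.1·0.4857 + 0.6·0.5143) ≈ 0.1360
After 'pass': P(plant 1) = 0.1·0.1360 / (0.1·0.1360 + 0.6·0.8640) ≈ 0.0256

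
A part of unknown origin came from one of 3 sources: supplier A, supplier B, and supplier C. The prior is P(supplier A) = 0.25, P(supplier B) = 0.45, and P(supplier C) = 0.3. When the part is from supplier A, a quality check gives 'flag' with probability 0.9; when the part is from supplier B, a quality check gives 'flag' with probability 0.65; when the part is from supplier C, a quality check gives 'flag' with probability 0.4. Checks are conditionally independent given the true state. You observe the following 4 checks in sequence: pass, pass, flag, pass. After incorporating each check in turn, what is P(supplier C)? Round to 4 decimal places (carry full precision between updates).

0.6700

After 'pass': normaliser = 0.1·0.2500 + 0.35·0.4500 + 0.6·0.3000; P(supplier A) ≈ 0.0690, P(supplier B) ≈ 0.4345, P(supplier C) ≈ 0.4966
After 'pass': normaliser = 0.1·0.0690 + 0.35·0.4345 + 0.6·0.4966; P(supplier A) ≈ 0.0151, P(supplier B) ≈ 0.3328, P(supplier C) ≈ 0.6521
After 'flag': normaliser = 0.9·0.0151 + 0.65·0.3328 + 0.4·0.6521; P(supplier A) ≈ 0.0277, P(supplier B) ≈ 0.4408, P(supplier C) ≈ 0.5315
After 'pass': normaliser = 0.1·0.0277 + 0.35·0.4408 + 0.6·0.5315; P(supplier A) ≈ 0.0058, P(supplier B) ≈ 0.3242, P(supplier C) ≈ 0.6700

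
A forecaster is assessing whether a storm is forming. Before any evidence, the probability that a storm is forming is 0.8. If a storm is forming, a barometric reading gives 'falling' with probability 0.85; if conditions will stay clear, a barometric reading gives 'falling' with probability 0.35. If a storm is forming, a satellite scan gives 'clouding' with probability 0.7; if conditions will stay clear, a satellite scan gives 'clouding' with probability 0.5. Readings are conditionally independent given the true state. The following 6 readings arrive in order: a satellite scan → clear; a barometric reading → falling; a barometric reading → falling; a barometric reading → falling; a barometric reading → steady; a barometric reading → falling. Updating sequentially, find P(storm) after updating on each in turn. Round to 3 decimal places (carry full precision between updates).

0.951

Apply Bayes' rule sequentially, carrying P(storm) forward.
After a satellite scan='clear': P(storm) = 0.3·0.8000 / (0.3·0.8000 + 0.5·0.2000) ≈ 0.7059
After a barometric reading='falling': P(storm) = 0.85·0.7059 / (0.85·0.7059 + 0.35·0.2941) ≈ 0.8536
After a barometric reading='falling': P(storm) = 0.85·0.8536 / (0.85·0.8536 + 0.35·0.1464) ≈ 0.9340
After a barometric reading='falling': P(storm) = 0.85·0.9340 / (0.85·0.9340 + 0.35·0.0660) ≈ 0.9717
After a barometric reading='steady': P(storm) = 0.15·0.9717 / (0.15·0.9717 + 0.65·0.0283) ≈ 0.8881
After a barometric reading='falling': P(storm) = 0.85·0.8881 / (0.85·0.8881 + 0.35·0.1119) ≈ 0.9507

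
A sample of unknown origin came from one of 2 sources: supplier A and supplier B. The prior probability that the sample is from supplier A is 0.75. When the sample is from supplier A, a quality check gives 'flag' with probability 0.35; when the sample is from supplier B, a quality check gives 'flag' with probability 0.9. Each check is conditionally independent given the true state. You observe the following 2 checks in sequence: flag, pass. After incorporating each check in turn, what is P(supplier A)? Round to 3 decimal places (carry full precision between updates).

Each posterior becomes the prior for the next update.
After 'flag': P(supplier A) = 0.35·0.7500 / (0.35·0.7500 + 0.9·0.2500) ≈ 0.5385
After 'pass': P(supplier A) = 0.65·0.5385 / (0.65·0.5385 + 0.1·0.4615) ≈ 0.8835

0.883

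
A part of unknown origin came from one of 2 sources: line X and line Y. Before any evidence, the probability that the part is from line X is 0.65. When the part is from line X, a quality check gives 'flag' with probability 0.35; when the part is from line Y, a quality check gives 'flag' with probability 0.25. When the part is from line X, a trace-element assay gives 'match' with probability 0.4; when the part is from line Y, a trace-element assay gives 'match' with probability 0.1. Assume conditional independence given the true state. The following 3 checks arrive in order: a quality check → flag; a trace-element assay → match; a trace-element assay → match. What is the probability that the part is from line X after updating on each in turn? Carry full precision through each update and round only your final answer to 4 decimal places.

0.9765

After a quality check='flag': P(line X) = 0.35·0.6500 / (0.35·0.6500 + 0.25·0.3500) ≈ 0.7222
After a trace-element assay='match': P(line X) = 0.4·0.7222 / (0.4·0.7222 + 0.1·0.2778) ≈ 0.9123
After a trace-element assay='match': P(line X) = 0.4·0.9123 / (0.4·0.9123 + 0.1·0.0877) ≈ 0.9765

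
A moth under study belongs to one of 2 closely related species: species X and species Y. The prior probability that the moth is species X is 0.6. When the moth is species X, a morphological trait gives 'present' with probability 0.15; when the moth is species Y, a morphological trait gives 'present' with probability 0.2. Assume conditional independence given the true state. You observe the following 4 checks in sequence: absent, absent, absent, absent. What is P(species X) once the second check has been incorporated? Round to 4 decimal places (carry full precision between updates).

0.6287

Apply Bayes' rule sequentially, carrying P(species X) forward.
After 'absent': P(species X) = 0.85·0.6000 / (0.85·0.6000 + 0.8·0.4000) ≈ 0.6145
After 'absent': P(species X) = 0.85·0.6145 / (0.85·0.6145 + 0.8·0.3855) ≈ 0.6287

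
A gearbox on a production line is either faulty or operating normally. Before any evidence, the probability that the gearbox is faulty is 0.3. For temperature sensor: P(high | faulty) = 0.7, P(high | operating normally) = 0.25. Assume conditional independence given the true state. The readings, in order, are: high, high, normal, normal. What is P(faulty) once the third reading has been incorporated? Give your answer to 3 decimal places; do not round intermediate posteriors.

0.573

After 'high': P(faulty) = 0.7·0.3000 / (0.7·0.3000 + 0.25·0.7000) ≈ 0.5455
After 'high': P(faulty) = 0.7·0.5455 / (0.7·0.5455 + 0.25·0.4545) ≈ 0.7706
After 'normal': P(faulty) = 0.3·0.7706 / (0.3·0.7706 + 0.75·0.2294) ≈ 0.5734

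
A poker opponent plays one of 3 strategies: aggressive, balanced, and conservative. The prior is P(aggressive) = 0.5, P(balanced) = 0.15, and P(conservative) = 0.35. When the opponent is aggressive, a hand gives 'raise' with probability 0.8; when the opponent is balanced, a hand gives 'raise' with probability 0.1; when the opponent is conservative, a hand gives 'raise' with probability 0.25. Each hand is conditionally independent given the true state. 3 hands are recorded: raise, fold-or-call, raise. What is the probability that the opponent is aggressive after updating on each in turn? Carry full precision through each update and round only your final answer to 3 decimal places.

After 'raise': normaliser = 0.8·0.5000 + 0.1·0.1500 + 0.25·0.3500; P(aggressive) ≈ 0.7960, P(balanced) ≈ 0.0299, P(conservative) ≈ 0.1741
After 'fold-or-call': normaliser = 0.2·0.7960 + 0.9·0.0299 + 0.75·0.1741; P(aggressive) ≈ 0.5027, P(balanced) ≈ 0.0848, P(conservative) ≈ 0.4124
After 'raise': normaliser = 0.8·0.5027 + 0.1·0.0848 + 0.25·0.4124; P(aggressive) ≈ 0.7828, P(balanced) ≈ 0.0165, P(conservative) ≈ 0.2007

0.783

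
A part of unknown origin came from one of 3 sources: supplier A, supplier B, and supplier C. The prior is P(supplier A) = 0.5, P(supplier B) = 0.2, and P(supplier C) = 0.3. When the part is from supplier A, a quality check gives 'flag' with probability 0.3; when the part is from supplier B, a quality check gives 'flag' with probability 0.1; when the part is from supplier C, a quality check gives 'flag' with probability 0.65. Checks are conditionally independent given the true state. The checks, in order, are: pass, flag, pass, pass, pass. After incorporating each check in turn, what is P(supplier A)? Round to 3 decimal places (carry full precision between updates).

0.692

After 'pass': normaliser = 0.7·0.5000 + 0.9·0.2000 + 0.35·0.3000; P(supplier A) ≈ 0.5512, P(supplier B) ≈ 0.2835, P(supplier C) ≈ 0.1654
After 'flag': normaliser = 0.3·0.5512 + 0.1·0.2835 + 0.65·0.1654; P(supplier A) ≈ 0.5490, P(supplier B) ≈ 0.0941, P(supplier C) ≈ 0.3569
After 'pass': normaliser = 0.7·0.5490 + 0.9·0.0941 + 0.35·0.3569; P(supplier A) ≈ 0.6471, P(supplier B) ≈ 0.1426, P(supplier C) ≈ 0.2103
After 'pass': normaliser = 0.7·0.6471 + 0.9·0.1426 + 0.35·0.2103; P(supplier A) ≈ 0.6916, P(supplier B) ≈ 0.1960, P(supplier C) ≈ 0.1124
After 'pass': normaliser = 0.7·0.6916 + 0.9·0.1960 + 0.35·0.1124; P(supplier A) ≈ 0.6918, P(supplier B) ≈ 0.2520, P(supplier C) ≈ 0.0562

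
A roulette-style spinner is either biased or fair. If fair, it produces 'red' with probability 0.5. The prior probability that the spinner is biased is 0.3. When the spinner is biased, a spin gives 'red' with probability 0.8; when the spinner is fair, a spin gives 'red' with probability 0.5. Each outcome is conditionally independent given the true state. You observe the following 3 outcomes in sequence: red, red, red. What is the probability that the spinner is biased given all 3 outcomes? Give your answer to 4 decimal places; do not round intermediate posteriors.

0.6371

Each posterior becomes the prior for the next update.
After 'red': P(biased) = 0.8·0.3000 / (0.8·0.3000 + 0.5·0.7000) ≈ 0.4068
After 'red': P(biased) = 0.8·0.4068 / (0.8·0.4068 + 0.5·0.5932) ≈ 0.5232
After 'red': P(biased) = 0.8·0.5232 / (0.8·0.5232 + 0.5·0.4768) ≈ 0.6371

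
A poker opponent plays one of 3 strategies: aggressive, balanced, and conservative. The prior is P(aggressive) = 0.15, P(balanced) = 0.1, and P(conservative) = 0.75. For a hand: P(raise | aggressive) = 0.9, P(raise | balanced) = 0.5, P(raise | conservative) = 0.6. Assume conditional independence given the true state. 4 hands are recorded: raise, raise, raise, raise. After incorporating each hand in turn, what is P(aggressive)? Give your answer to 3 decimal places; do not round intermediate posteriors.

0.488

After 'raise': normaliser = 0.9·0.1500 + 0.5·0.1000 + 0.6·0.7500; P(aggressive) ≈ 0.2126, P(balanced) ≈ 0.0787, P(conservative) ≈ 0.7087
After 'raise': normaliser = 0.9·0.2126 + 0.5·0.0787 + 0.6·0.7087; P(aggressive) ≈ 0.2917, P(balanced) ≈ 0.0600, P(conservative) ≈ 0.6483
After 'raise': normaliser = 0.9·0.2917 + 0.5·0.0600 + 0.6·0.6483; P(aggressive) ≈ 0.3852, P(balanced) ≈ 0.0440, P(conservative) ≈ 0.5707
After 'raise': normaliser = 0.9·0.3852 + 0.5·0.0440 + 0.6·0.5707; P(aggressive) ≈ 0.4875, P(balanced) ≈ 0.0310, P(conservative) ≈ 0.4815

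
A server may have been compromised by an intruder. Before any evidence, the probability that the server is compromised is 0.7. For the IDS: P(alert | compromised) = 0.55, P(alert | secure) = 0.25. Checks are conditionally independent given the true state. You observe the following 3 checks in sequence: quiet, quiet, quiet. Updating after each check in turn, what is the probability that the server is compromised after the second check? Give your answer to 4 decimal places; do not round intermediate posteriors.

After 'quiet': P(compromised) = 0.45·0.7000 / (0.45·0.7000 + 0.75·0.3000) ≈ 0.5833
After 'quiet': P(compromised) = 0.45·0.5833 / (0.45·0.5833 + 0.75·0.4167) ≈ 0.4565

0.4565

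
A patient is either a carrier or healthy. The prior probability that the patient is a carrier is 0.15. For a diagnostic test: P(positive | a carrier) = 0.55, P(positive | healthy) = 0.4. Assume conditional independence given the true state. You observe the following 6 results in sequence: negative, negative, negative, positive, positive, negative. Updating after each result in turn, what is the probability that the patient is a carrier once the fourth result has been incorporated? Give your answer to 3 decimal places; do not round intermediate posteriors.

After 'negative': P(carrier) = 0.45·0.1500 / (0.45·0.1500 + 0.6·0.8500) ≈ 0.1169
After 'negative': P(carrier) = 0.45·0.1169 / (0.45·0.1169 + 0.6·0.8831) ≈ 0.0903
After 'negative': P(carrier) = 0.45·0.0903 / (0.45·0.0903 + 0.6·0.9097) ≈ 0.0693
After 'positive': P(carrier) = 0.55·0.0693 / (0.55·0.0693 + 0.4·0.9307) ≈ 0.0929

0.093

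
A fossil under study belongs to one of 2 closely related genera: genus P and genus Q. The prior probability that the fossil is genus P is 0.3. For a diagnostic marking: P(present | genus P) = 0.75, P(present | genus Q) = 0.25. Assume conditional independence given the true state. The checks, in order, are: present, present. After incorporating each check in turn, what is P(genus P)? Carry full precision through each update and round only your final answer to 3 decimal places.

0.794

Each posterior becomes the prior for the next update.
After 'present': P(genus P) = 0.75·0.3000 / (0.75·0.3000 + 0.25·0.7000) ≈ 0.5625
After 'present': P(genus P) = 0.75·0.5625 / (0.75·0.5625 + 0.25·0.4375) ≈ 0.7941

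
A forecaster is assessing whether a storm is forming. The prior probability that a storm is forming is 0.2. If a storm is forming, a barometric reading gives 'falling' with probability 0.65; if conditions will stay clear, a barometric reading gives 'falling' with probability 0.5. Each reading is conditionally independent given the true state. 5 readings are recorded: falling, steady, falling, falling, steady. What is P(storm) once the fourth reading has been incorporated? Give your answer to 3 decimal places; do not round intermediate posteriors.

After 'falling': P(storm) = 0.65·0.2000 / (0.65·0.2000 + 0.5·0.8000) ≈ 0.2453
After 'steady': P(storm) = 0.35·0.2453 / (0.35·0.2453 + 0.5·0.7547) ≈ 0.1853
After 'falling': P(storm) = 0.65·0.1853 / (0.65·0.1853 + 0.5·0.8147) ≈ 0.2282
After 'falling': P(storm) = 0.65·0.2282 / (0.65·0.2282 + 0.5·0.7718) ≈ 0.2777

0.278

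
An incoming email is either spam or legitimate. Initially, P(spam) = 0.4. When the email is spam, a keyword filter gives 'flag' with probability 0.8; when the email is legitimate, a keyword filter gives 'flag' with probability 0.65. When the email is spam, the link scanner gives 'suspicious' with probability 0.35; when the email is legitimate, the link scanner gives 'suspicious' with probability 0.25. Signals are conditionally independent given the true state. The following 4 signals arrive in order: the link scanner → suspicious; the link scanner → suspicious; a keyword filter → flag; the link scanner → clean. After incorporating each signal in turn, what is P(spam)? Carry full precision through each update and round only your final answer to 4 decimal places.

After the link scanner='suspicious': P(spam) = 0.35·0.4000 / (0.35·0.4000 + 0.25·0.6000) ≈ 0.4828
After the link scanner='suspicious': P(spam) = 0.35·0.4828 / (0.35·0.4828 + 0.25·0.5172) ≈ 0.5665
After a keyword filter='flag': P(spam) = 0.8·0.5665 / (0.8·0.5665 + 0.65·0.4335) ≈ 0.6166
After the link scanner='clean': P(spam) = 0.65·0.6166 / (0.65·0.6166 + 0.75·0.3834) ≈ 0.5823

0.5823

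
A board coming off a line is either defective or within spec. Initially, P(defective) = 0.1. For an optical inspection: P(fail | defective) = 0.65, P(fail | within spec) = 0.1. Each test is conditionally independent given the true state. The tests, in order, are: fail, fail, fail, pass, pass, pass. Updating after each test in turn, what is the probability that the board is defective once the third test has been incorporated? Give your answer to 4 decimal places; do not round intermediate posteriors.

0.9683

Apply Bayes' rule sequentially, carrying P(defective) forward.
After 'fail': P(defective) = 0.65·0.1000 / (0.65·0.1000 + 0.1·0.9000) ≈ 0.4194
After 'fail': P(defective) = 0.65·0.4194 / (0.65·0.4194 + 0.1·0.5806) ≈ 0.8244
After 'fail': P(defective) = 0.65·0.8244 / (0.65·0.8244 + 0.1·0.1756) ≈ 0.9683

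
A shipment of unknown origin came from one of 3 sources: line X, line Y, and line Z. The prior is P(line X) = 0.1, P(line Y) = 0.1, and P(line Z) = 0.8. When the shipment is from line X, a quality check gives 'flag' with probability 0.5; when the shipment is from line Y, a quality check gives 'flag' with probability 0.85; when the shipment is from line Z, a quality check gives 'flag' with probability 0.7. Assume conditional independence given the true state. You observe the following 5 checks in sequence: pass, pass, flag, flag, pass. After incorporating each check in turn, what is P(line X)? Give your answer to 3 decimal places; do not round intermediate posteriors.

After 'pass': normaliser = 0.5·0.1000 + 0.15·0.1000 + 0.3·0.8000; P(line X) ≈ 0.1639, P(line Y) ≈ 0.0492, P(line Z) ≈ 0.7869
After 'pass': normaliser = 0.5·0.1639 + 0.15·0.0492 + 0.3·0.7869; P(line X) ≈ 0.2519, P(line Y) ≈ 0.0227, P(line Z) ≈ 0.7254
After 'flag': normaliser = 0.5·0.2519 + 0.85·0.0227 + 0.7·0.7254; P(line X) ≈ 0.1929, P(line Y) ≈ 0.0295, P(line Z) ≈ 0.7776
After 'flag': normaliser = 0.5·0.1929 + 0.85·0.0295 + 0.7·0.7776; P(line X) ≈ 0.1448, P(line Y) ≈ 0.0377, P(line Z) ≈ 0.8175
After 'pass': normaliser = 0.5·0.1448 + 0.15·0.0377 + 0.3·0.8175; P(line X) ≈ 0.2240, P(line Y) ≈ 0.0175, P(line Z) ≈ 0.7586

0.224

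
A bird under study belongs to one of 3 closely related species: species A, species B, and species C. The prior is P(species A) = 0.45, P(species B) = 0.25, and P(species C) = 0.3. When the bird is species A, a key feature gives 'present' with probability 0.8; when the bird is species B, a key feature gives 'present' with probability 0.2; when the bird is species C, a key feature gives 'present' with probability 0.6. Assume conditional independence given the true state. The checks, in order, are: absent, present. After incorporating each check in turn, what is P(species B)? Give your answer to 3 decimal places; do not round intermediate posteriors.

0.217

After 'absent': normaliser = 0.2·0.4500 + 0.8·0.2500 + 0.4·0.3000; P(species A) ≈ 0.2195, P(species B) ≈ 0.4878, P(species C) ≈ 0.2927
After 'present': normaliser = 0.8·0.2195 + 0.2·0.4878 + 0.6·0.2927; P(species A) ≈ 0.3913, P(species B) ≈ 0.2174, P(species C) ≈ 0.3913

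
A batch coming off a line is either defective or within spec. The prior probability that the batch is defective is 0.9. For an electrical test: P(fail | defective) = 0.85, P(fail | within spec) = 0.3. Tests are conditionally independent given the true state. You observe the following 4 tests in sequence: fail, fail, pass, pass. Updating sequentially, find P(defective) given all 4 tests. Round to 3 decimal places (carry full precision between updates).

0.768

After 'fail': P(defective) = 0.85·0.9000 / (0.85·0.9000 + 0.3·0.1000) ≈ 0.9623
After 'fail': P(defective) = 0.85·0.9623 / (0.85·0.9623 + 0.3·0.0377) ≈ 0.9863
After 'pass': P(defective) = 0.15·0.9863 / (0.15·0.9863 + 0.7·0.0137) ≈ 0.9393
After 'pass': P(defective) = 0.15·0.9393 / (0.15·0.9393 + 0.7·0.0607) ≈ 0.7684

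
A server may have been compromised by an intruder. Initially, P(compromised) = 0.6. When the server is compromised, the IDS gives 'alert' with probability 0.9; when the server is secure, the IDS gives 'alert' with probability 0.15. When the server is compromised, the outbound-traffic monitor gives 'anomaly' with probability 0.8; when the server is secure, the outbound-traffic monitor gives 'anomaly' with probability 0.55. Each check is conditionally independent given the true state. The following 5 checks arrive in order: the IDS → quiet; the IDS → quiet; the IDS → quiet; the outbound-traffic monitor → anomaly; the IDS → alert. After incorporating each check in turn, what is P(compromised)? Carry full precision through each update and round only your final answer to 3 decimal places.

After the IDS='quiet': P(compromised) = 0.1·0.6000 / (0.1·0.6000 + 0.85·0.4000) ≈ 0.1500
After the IDS='quiet': P(compromised) = 0.1·0.1500 / (0.1·0.1500 + 0.85·0.8500) ≈ 0.0203
After the IDS='quiet': P(compromised) = 0.1·0.0203 / (0.1·0.0203 + 0.85·0.9797) ≈ 0.0024
After the outbound-traffic monitor='anomaly': P(compromised) = 0.8·0.0024 / (0.8·0.0024 + 0.55·0.9976) ≈ 0.0035
After the IDS='alert': P(compromised) = 0.9·0.0035 / (0.9·0.0035 + 0.15·0.9965) ≈ 0.0209

0.021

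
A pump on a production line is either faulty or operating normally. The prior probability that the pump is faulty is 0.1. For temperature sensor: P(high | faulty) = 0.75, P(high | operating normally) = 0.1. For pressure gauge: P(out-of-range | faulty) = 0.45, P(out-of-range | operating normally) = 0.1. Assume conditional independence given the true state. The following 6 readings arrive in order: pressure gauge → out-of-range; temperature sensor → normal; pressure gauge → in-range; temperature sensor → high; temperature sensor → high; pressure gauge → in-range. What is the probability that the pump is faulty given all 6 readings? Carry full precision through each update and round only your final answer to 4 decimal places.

After pressure gauge='out-of-range': P(faulty) = 0.45·0.1000 / (0.45·0.1000 + 0.1·0.9000) ≈ 0.3333
After temperature sensor='normal': P(faulty) = 0.25·0.3333 / (0.25·0.3333 + 0.9·0.6667) ≈ 0.1220
After pressure gauge='in-range': P(faulty) = 0.55·0.1220 / (0.55·0.1220 + 0.9·0.8780) ≈ 0.0782
After temperature sensor='high': P(faulty) = 0.75·0.0782 / (0.75·0.0782 + 0.1·0.9218) ≈ 0.3890
After temperature sensor='high': P(faulty) = 0.75·0.3890 / (0.75·0.3890 + 0.1·0.6110) ≈ 0.8268
After pressure gauge='in-range': P(faulty) = 0.55·0.8268 / (0.55·0.8268 + 0.9·0.1732) ≈ 0.7447

0.7447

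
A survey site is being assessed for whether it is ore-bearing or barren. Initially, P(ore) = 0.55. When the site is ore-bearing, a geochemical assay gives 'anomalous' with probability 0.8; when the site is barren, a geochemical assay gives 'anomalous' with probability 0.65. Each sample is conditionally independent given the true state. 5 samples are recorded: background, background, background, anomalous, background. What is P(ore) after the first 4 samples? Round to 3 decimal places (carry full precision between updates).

After 'background': P(ore) = 0.2·0.5500 / (0.2·0.5500 + 0.35·0.4500) ≈ 0.4112
After 'background': P(ore) = 0.2·0.4112 / (0.2·0.4112 + 0.35·0.5888) ≈ 0.2853
After 'background': P(ore) = 0.2·0.2853 / (0.2·0.2853 + 0.35·0.7147) ≈ 0.1857
After 'anomalous': P(ore) = 0.8·0.1857 / (0.8·0.1857 + 0.65·0.8143) ≈ 0.2192

0.219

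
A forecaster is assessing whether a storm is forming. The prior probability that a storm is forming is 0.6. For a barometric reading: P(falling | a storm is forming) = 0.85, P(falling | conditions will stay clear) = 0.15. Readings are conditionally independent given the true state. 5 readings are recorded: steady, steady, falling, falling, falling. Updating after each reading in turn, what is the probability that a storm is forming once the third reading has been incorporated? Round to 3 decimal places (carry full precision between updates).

0.209

After 'steady': P(storm) = 0.15·0.6000 / (0.15·0.6000 + 0.85·0.4000) ≈ 0.2093
After 'steady': P(storm) = 0.15·0.2093 / (0.15·0.2093 + 0.85·0.7907) ≈ 0.0446
After 'falling': P(storm) = 0.85·0.0446 / (0.85·0.0446 + 0.15·0.9554) ≈ 0.2093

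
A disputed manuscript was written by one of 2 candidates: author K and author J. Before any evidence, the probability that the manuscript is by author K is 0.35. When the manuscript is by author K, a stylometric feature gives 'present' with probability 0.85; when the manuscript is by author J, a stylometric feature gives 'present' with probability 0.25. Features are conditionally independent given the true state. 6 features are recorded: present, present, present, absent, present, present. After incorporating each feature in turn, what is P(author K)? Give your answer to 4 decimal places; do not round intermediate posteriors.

0.9800

Apply Bayes' rule sequentially, carrying P(author K) forward.
After 'present': P(author K) = 0.85·0.3500 / (0.85·0.3500 + 0.25·0.6500) ≈ 0.6467
After 'present': P(author K) = 0.85·0.6467 / (0.85·0.6467 + 0.25·0.3533) ≈ 0.8616
After 'present': P(author K) = 0.85·0.8616 / (0.85·0.8616 + 0.25·0.1384) ≈ 0.9549
After 'absent': P(author K) = 0.15·0.9549 / (0.15·0.9549 + 0.75·0.0451) ≈ 0.8089
After 'present': P(author K) = 0.85·0.8089 / (0.85·0.8089 + 0.25·0.1911) ≈ 0.9350
After 'present': P(author K) = 0.85·0.9350 / (0.85·0.9350 + 0.25·0.0650) ≈ 0.9800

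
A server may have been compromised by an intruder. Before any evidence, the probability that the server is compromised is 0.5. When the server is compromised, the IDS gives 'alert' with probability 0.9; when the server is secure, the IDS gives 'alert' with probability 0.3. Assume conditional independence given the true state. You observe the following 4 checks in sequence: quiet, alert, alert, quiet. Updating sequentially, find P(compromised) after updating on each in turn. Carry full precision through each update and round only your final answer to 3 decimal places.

Apply Bayes' rule sequentially, carrying P(compromised) forward.
After 'quiet': P(compromised) = 0.1·0.5000 / (0.1·0.5000 + 0.7·0.5000) ≈ 0.1250
After 'alert': P(compromised) = 0.9·0.1250 / (0.9·0.1250 + 0.3·0.8750) ≈ 0.3000
After 'alert': P(compromised) = 0.9·0.3000 / (0.9·0.3000 + 0.3·0.7000) ≈ 0.5625
After 'quiet': P(compromised) = 0.1·0.5625 / (0.1·0.5625 + 0.7·0.4375) ≈ 0.1552

0.155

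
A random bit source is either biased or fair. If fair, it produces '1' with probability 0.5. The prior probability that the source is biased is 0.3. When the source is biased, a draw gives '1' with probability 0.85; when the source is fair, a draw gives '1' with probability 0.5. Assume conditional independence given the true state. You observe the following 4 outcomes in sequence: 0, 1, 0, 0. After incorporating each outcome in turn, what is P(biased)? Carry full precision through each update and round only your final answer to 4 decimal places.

Apply Bayes' rule sequentially, carrying P(biased) forward.
After '0': P(biased) = 0.15·0.3000 / (0.15·0.3000 + 0.5·0.7000) ≈ 0.1139
After '1': P(biased) = 0.85·0.1139 / (0.85·0.1139 + 0.5·0.8861) ≈ 0.1794
After '0': P(biased) = 0.15·0.1794 / (0.15·0.1794 + 0.5·0.8206) ≈ 0.0615
After '0': P(biased) = 0.15·0.0615 / (0.15·0.0615 + 0.5·0.9385) ≈ 0.0193

0.0193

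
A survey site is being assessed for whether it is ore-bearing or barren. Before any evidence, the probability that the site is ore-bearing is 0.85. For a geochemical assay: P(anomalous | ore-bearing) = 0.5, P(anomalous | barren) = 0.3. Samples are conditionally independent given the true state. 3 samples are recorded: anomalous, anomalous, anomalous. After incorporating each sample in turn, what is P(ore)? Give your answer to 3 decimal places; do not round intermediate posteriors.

Each posterior becomes the prior for the next update.
After 'anomalous': P(ore) = 0.5·0.8500 / (0.5·0.8500 + 0.3·0.1500) ≈ 0.9043
After 'anomalous': P(ore) = 0.5·0.9043 / (0.5·0.9043 + 0.3·0.0957) ≈ 0.9403
After 'anomalous': P(ore) = 0.5·0.9403 / (0.5·0.9403 + 0.3·0.0597) ≈ 0.9633

0.963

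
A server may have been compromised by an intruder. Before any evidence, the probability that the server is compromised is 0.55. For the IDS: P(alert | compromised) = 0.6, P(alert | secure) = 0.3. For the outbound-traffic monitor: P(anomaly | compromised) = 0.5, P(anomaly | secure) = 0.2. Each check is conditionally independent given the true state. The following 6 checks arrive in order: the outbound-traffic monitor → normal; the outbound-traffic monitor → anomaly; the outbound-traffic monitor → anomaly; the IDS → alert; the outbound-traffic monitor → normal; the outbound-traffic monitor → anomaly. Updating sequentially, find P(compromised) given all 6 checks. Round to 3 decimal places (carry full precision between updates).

After the outbound-traffic monitor='normal': P(compromised) = 0.5·0.5500 / (0.5·0.5500 + 0.8·0.4500) ≈ 0.4331
After the outbound-traffic monitor='anomaly': P(compromised) = 0.5·0.4331 / (0.5·0.4331 + 0.2·0.5669) ≈ 0.6563
After the outbound-traffic monitor='anomaly': P(compromised) = 0.5·0.6563 / (0.5·0.6563 + 0.2·0.3437) ≈ 0.8268
After the IDS='alert': P(compromised) = 0.6·0.8268 / (0.6·0.8268 + 0.3·0.1732) ≈ 0.9052
After the outbound-traffic monitor='normal': P(compromised) = 0.5·0.9052 / (0.5·0.9052 + 0.8·0.0948) ≈ 0.8565
After the outbound-traffic monitor='anomaly': P(compromised) = 0.5·0.8565 / (0.5·0.8565 + 0.2·0.1435) ≈ 0.9372

0.937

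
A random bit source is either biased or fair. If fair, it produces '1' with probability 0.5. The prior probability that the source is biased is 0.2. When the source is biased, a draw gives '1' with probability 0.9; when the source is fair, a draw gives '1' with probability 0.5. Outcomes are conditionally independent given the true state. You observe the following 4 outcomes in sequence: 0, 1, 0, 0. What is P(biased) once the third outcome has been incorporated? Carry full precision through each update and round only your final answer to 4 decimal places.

After '0': P(biased) = 0.1·0.2000 / (0.1·0.2000 + 0.5·0.8000) ≈ 0.0476
After '1': P(biased) = 0.9·0.0476 / (0.9·0.0476 + 0.5·0.9524) ≈ 0.0826
After '0': P(biased) = 0.1·0.0826 / (0.1·0.0826 + 0.5·0.9174) ≈ 0.0177

0.0177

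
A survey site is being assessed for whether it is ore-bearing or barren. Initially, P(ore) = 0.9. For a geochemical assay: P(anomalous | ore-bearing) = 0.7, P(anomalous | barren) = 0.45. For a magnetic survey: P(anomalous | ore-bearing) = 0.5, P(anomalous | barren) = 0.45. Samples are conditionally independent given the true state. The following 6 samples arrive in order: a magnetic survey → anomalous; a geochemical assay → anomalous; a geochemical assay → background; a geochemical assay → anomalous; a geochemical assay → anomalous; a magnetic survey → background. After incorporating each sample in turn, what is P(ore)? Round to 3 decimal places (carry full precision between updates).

After a magnetic survey='anomalous': P(ore) = 0.5·0.9000 / (0.5·0.9000 + 0.45·0.1000) ≈ 0.9091
After a geochemical assay='anomalous': P(ore) = 0.7·0.9091 / (0.7·0.9091 + 0.45·0.0909) ≈ 0.9396
After a geochemical assay='background': P(ore) = 0.3·0.9396 / (0.3·0.9396 + 0.55·0.0604) ≈ 0.8946
After a geochemical assay='anomalous': P(ore) = 0.7·0.8946 / (0.7·0.8946 + 0.45·0.1054) ≈ 0.9296
After a geochemical assay='anomalous': P(ore) = 0.7·0.9296 / (0.7·0.9296 + 0.45·0.0704) ≈ 0.9536
After a magnetic survey='background': P(ore) = 0.5·0.9536 / (0.5·0.9536 + 0.55·0.0464) ≈ 0.9491

0.949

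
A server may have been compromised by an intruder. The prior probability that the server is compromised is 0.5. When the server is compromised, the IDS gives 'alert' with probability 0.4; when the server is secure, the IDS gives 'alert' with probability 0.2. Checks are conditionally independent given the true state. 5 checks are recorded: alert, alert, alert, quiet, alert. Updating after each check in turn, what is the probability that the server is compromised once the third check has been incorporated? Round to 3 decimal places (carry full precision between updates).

0.889

Apply Bayes' rule sequentially, carrying P(compromised) forward.
After 'alert': P(compromised) = 0.4·0.5000 / (0.4·0.5000 + 0.2·0.5000) ≈ 0.6667
After 'alert': P(compromised) = 0.4·0.6667 / (0.4·0.6667 + 0.2·0.3333) ≈ 0.8000
After 'alert': P(compromised) = 0.4·0.8000 / (0.4·0.8000 + 0.2·0.2000) ≈ 0.8889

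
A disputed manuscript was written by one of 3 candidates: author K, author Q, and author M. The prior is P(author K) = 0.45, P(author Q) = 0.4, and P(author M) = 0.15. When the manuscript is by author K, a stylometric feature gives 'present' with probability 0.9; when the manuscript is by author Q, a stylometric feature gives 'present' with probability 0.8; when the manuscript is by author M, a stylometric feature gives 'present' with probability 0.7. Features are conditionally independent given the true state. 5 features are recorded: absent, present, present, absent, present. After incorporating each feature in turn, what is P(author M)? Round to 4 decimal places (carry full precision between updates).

After 'absent': normaliser = 0.1·0.4500 + 0.2·0.4000 + 0.3·0.1500; P(author K) ≈ 0.2647, P(author Q) ≈ 0.4706, P(author M) ≈ 0.2647
After 'present': normaliser = 0.9·0.2647 + 0.8·0.4706 + 0.7·0.2647; P(author K) ≈ 0.2978, P(author Q) ≈ 0.4706, P(author M) ≈ 0.2316
After 'present': normaliser = 0.9·0.2978 + 0.8·0.4706 + 0.7·0.2316; P(author K) ≈ 0.3323, P(author Q) ≈ 0.4667, P(author M) ≈ 0.2010
After 'absent': normaliser = 0.1·0.3323 + 0.2·0.4667 + 0.3·0.2010; P(author K) ≈ 0.1778, P(author Q) ≈ 0.4995, P(author M) ≈ 0.3227
After 'present': normaliser = 0.9·0.1778 + 0.8·0.4995 + 0.7·0.3227; P(author K) ≈ 0.2037, P(author Q) ≈ 0.5087, P(author M) ≈ 0.2876

0.2876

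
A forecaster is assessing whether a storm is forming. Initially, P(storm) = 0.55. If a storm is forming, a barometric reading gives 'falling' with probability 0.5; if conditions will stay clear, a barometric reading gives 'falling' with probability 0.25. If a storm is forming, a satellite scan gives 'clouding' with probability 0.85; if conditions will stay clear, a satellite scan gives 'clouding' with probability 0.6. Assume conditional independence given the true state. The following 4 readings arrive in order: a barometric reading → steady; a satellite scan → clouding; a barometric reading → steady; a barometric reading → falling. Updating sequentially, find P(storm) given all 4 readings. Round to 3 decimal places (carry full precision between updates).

After a barometric reading='steady': P(storm) = 0.5·0.5500 / (0.5·0.5500 + 0.75·0.4500) ≈ 0.4490
After a satellite scan='clouding': P(storm) = 0.85·0.4490 / (0.85·0.4490 + 0.6·0.5510) ≈ 0.5358
After a barometric reading='steady': P(storm) = 0.5·0.5358 / (0.5·0.5358 + 0.75·0.4642) ≈ 0.4349
After a barometric reading='falling': P(storm) = 0.5·0.4349 / (0.5·0.4349 + 0.25·0.5651) ≈ 0.6062

0.606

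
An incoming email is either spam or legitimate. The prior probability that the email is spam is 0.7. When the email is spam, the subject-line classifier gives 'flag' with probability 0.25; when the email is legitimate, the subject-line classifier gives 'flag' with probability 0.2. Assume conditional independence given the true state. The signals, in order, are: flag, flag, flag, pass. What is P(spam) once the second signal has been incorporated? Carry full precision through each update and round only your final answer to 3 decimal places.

0.785

After 'flag': P(spam) = 0.25·0.7000 / (0.25·0.7000 + 0.2·0.3000) ≈ 0.7447
After 'flag': P(spam) = 0.25·0.7447 / (0.25·0.7447 + 0.2·0.2553) ≈ 0.7848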